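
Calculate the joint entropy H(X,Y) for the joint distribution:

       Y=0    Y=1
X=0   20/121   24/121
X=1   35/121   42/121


H(X,Y) = -Σ p(x,y) log₂ p(x,y)
  p(0,0)=20/121: -0.1653 × log₂(0.1653) = 0.4292
  p(0,1)=24/121: -0.1983 × log₂(0.1983) = 0.4629
  p(1,0)=35/121: -0.2893 × log₂(0.2893) = 0.5176
  p(1,1)=42/121: -0.3471 × log₂(0.3471) = 0.5299
H(X,Y) = 1.9397 bits


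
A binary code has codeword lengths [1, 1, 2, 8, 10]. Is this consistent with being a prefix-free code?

Kraft inequality: Σ 2^(-l_i) ≤ 1 for prefix-free code
Calculating: 2^(-1) + 2^(-1) + 2^(-2) + 2^(-8) + 2^(-10)
= 0.5 + 0.5 + 0.25 + 0.00390625 + 0.0009765625
= 1.2549
Since 1.2549 > 1, prefix-free code does not exist


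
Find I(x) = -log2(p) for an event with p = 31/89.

Information content I(x) = -log₂(p(x))
I = -log₂(31/89) = -log₂(0.3483)
I = 1.5215 bits


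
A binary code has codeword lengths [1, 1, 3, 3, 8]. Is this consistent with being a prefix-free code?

Kraft inequality: Σ 2^(-l_i) ≤ 1 for prefix-free code
Calculating: 2^(-1) + 2^(-1) + 2^(-3) + 2^(-3) + 2^(-8)
= 0.5 + 0.5 + 0.125 + 0.125 + 0.00390625
= 1.2539
Since 1.2539 > 1, prefix-free code does not exist


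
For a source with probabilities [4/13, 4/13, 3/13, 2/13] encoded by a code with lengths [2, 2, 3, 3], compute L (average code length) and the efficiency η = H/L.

Average length L = Σ p_i × l_i = 2.3846 bits
Entropy H = 1.9501 bits
Efficiency η = H/L × 100% = 81.78%


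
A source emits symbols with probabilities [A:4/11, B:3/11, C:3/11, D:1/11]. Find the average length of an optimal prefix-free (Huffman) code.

Huffman tree construction:
Combine smallest probabilities repeatedly
Resulting codes:
  A: 11 (length 2)
  B: 01 (length 2)
  C: 10 (length 2)
  D: 00 (length 2)
Average length = Σ p(s) × length(s) = 2.0000 bits


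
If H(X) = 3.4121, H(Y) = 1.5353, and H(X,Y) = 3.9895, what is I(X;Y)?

I(X;Y) = H(X) + H(Y) - H(X,Y)
I(X;Y) = 3.4121 + 1.5353 - 3.9895 = 0.9579 bits


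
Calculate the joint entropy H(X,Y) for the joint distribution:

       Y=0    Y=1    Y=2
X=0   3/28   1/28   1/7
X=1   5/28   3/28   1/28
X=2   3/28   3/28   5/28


H(X,Y) = -Σ p(x,y) log₂ p(x,y)
  p(0,0)=3/28: -0.1071 × log₂(0.1071) = 0.3453
  p(0,1)=1/28: -0.0357 × log₂(0.0357) = 0.1717
  p(0,2)=1/7: -0.1429 × log₂(0.1429) = 0.4011
  p(1,0)=5/28: -0.1786 × log₂(0.1786) = 0.4438
  p(1,1)=3/28: -0.1071 × log₂(0.1071) = 0.3453
  p(1,2)=1/28: -0.0357 × log₂(0.0357) = 0.1717
  p(2,0)=3/28: -0.1071 × log₂(0.1071) = 0.3453
  p(2,1)=3/28: -0.1071 × log₂(0.1071) = 0.3453
  p(2,2)=5/28: -0.1786 × log₂(0.1786) = 0.4438
H(X,Y) = 3.0131 bits


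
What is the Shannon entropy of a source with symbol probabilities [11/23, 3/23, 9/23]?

H(X) = -Σ p(x) log₂ p(x)
  -11/23 × log₂(11/23) = 0.5089
  -3/23 × log₂(3/23) = 0.3833
  -9/23 × log₂(9/23) = 0.5297
H(X) = 1.4219 bits


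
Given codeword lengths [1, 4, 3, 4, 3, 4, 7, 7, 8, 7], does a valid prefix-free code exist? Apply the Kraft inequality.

Kraft inequality: Σ 2^(-l_i) ≤ 1 for prefix-free code
Calculating: 2^(-1) + 2^(-4) + 2^(-3) + 2^(-4) + 2^(-3) + 2^(-4) + 2^(-7) + 2^(-7) + 2^(-8) + 2^(-7)
= 0.5 + 0.0625 + 0.125 + 0.0625 + 0.125 + 0.0625 + 0.0078125 + 0.0078125 + 0.00390625 + 0.0078125
= 0.9648
Since 0.9648 ≤ 1, prefix-free code exists


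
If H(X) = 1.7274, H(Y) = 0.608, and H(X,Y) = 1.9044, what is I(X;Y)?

I(X;Y) = H(X) + H(Y) - H(X,Y)
I(X;Y) = 1.7274 + 0.608 - 1.9044 = 0.431 bits


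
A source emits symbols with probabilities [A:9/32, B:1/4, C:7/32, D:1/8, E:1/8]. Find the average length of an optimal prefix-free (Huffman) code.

Huffman tree construction:
Combine smallest probabilities repeatedly
Resulting codes:
  A: 11 (length 2)
  B: 01 (length 2)
  C: 00 (length 2)
  D: 100 (length 3)
  E: 101 (length 3)
Average length = Σ p(s) × length(s) = 2.2500 bits


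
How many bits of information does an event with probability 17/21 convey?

Information content I(x) = -log₂(p(x))
I = -log₂(17/21) = -log₂(0.8095)
I = 0.3049 bits


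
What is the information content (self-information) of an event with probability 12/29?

Information content I(x) = -log₂(p(x))
I = -log₂(12/29) = -log₂(0.4138)
I = 1.2730 bits


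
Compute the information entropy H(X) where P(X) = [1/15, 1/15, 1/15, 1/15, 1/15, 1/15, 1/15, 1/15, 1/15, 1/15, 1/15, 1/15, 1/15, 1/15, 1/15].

H(X) = -Σ p(x) log₂ p(x)
  -1/15 × log₂(1/15) = 0.2605
  -1/15 × log₂(1/15) = 0.2605
  -1/15 × log₂(1/15) = 0.2605
  -1/15 × log₂(1/15) = 0.2605
  -1/15 × log₂(1/15) = 0.2605
  -1/15 × log₂(1/15) = 0.2605
  -1/15 × log₂(1/15) = 0.2605
  -1/15 × log₂(1/15) = 0.2605
  -1/15 × log₂(1/15) = 0.2605
  -1/15 × log₂(1/15) = 0.2605
  -1/15 × log₂(1/15) = 0.2605
  -1/15 × log₂(1/15) = 0.2605
  -1/15 × log₂(1/15) = 0.2605
  -1/15 × log₂(1/15) = 0.2605
  -1/15 × log₂(1/15) = 0.2605
H(X) = 3.9069 bits


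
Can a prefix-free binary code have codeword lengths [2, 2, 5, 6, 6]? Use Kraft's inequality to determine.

Kraft inequality: Σ 2^(-l_i) ≤ 1 for prefix-free code
Calculating: 2^(-2) + 2^(-2) + 2^(-5) + 2^(-6) + 2^(-6)
= 0.25 + 0.25 + 0.03125 + 0.015625 + 0.015625
= 0.5625
Since 0.5625 ≤ 1, prefix-free code exists


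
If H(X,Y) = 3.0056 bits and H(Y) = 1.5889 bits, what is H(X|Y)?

Chain rule: H(X,Y) = H(X|Y) + H(Y)
H(X|Y) = H(X,Y) - H(Y) = 3.0056 - 1.5889 = 1.4167 bits


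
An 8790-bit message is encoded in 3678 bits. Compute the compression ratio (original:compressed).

Compression ratio = Original / Compressed
= 8790 / 3678 = 2.39:1


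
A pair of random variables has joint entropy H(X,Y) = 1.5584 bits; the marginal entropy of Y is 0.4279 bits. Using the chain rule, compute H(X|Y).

Chain rule: H(X,Y) = H(X|Y) + H(Y)
H(X|Y) = H(X,Y) - H(Y) = 1.5584 - 0.4279 = 1.1305 bits


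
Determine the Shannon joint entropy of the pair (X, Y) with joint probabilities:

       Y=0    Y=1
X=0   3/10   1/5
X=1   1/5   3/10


H(X,Y) = -Σ p(x,y) log₂ p(x,y)
  p(0,0)=3/10: -0.3000 × log₂(0.3000) = 0.5211
  p(0,1)=1/5: -0.2000 × log₂(0.2000) = 0.4644
  p(1,0)=1/5: -0.2000 × log₂(0.2000) = 0.4644
  p(1,1)=3/10: -0.3000 × log₂(0.3000) = 0.5211
H(X,Y) = 1.9710 bits


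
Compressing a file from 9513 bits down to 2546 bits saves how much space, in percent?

Space savings = (1 - Compressed/Original) × 100%
= (1 - 2546/9513) × 100%
= 73.24%


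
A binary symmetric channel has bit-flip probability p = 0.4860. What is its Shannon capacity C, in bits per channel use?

For BSC with error probability p:
C = 1 - H(p) where H(p) is binary entropy
H(0.4860) = -0.4860 × log₂(0.4860) - 0.5140 × log₂(0.5140)
H(p) = 0.9994
C = 1 - 0.9994 = 0.0006 bits/use


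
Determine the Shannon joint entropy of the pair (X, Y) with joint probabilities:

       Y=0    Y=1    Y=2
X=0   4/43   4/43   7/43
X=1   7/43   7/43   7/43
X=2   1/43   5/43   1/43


H(X,Y) = -Σ p(x,y) log₂ p(x,y)
  p(0,0)=4/43: -0.0930 × log₂(0.0930) = 0.3187
  p(0,1)=4/43: -0.0930 × log₂(0.0930) = 0.3187
  p(0,2)=7/43: -0.1628 × log₂(0.1628) = 0.4263
  p(1,0)=7/43: -0.1628 × log₂(0.1628) = 0.4263
  p(1,1)=7/43: -0.1628 × log₂(0.1628) = 0.4263
  p(1,2)=7/43: -0.1628 × log₂(0.1628) = 0.4263
  p(2,0)=1/43: -0.0233 × log₂(0.0233) = 0.1262
  p(2,1)=5/43: -0.1163 × log₂(0.1163) = 0.3610
  p(2,2)=1/43: -0.0233 × log₂(0.0233) = 0.1262
H(X,Y) = 2.9561 bits


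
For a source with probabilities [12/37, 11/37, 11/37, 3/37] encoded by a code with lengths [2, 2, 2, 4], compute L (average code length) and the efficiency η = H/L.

Average length L = Σ p_i × l_i = 2.1622 bits
Entropy H = 1.8613 bits
Efficiency η = H/L × 100% = 86.08%


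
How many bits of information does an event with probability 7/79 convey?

Information content I(x) = -log₂(p(x))
I = -log₂(7/79) = -log₂(0.0886)
I = 3.4964 bits


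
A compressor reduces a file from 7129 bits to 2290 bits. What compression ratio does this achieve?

Compression ratio = Original / Compressed
= 7129 / 2290 = 3.11:1


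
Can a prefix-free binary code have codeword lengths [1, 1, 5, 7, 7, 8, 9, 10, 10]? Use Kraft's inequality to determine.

Kraft inequality: Σ 2^(-l_i) ≤ 1 for prefix-free code
Calculating: 2^(-1) + 2^(-1) + 2^(-5) + 2^(-7) + 2^(-7) + 2^(-8) + 2^(-9) + 2^(-10) + 2^(-10)
= 0.5 + 0.5 + 0.03125 + 0.0078125 + 0.0078125 + 0.00390625 + 0.001953125 + 0.0009765625 + 0.0009765625
= 1.0547
Since 1.0547 > 1, prefix-free code does not exist


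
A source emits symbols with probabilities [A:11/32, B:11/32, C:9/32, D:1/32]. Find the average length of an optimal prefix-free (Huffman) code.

Huffman tree construction:
Combine smallest probabilities repeatedly
Resulting codes:
  A: 11 (length 2)
  B: 0 (length 1)
  C: 101 (length 3)
  D: 100 (length 3)
Average length = Σ p(s) × length(s) = 1.9688 bits


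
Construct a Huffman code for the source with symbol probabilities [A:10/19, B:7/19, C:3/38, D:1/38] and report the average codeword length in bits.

Huffman tree construction:
Combine smallest probabilities repeatedly
Resulting codes:
  A: 1 (length 1)
  B: 01 (length 2)
  C: 001 (length 3)
  D: 000 (length 3)
Average length = Σ p(s) × length(s) = 1.5789 bits


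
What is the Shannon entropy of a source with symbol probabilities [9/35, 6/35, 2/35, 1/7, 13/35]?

H(X) = -Σ p(x) log₂ p(x)
  -9/35 × log₂(9/35) = 0.5038
  -6/35 × log₂(6/35) = 0.4362
  -2/35 × log₂(2/35) = 0.2360
  -1/7 × log₂(1/7) = 0.4011
  -13/35 × log₂(13/35) = 0.5307
H(X) = 2.1077 bits


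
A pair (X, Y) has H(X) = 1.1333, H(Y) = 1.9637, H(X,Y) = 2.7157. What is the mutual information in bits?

I(X;Y) = H(X) + H(Y) - H(X,Y)
I(X;Y) = 1.1333 + 1.9637 - 2.7157 = 0.3813 bits


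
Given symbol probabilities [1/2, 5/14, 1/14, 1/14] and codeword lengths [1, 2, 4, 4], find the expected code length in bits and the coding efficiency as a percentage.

Average length L = Σ p_i × l_i = 1.7857 bits
Entropy H = 1.5744 bits
Efficiency η = H/L × 100% = 88.17%


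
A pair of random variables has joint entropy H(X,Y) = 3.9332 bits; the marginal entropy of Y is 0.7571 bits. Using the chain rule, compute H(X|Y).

Chain rule: H(X,Y) = H(X|Y) + H(Y)
H(X|Y) = H(X,Y) - H(Y) = 3.9332 - 0.7571 = 3.1761 bits


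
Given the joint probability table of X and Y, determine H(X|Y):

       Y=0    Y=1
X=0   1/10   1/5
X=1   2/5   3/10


H(X|Y) = Σ_y p(y) H(X|Y=y)
  p(Y=0) = 1/2, H(X|Y=0) = 0.7219
  p(Y=1) = 1/2, H(X|Y=1) = 0.9710
H(X|Y) = 0.5000×0.7219 + 0.5000×0.9710 = 0.8464 bits


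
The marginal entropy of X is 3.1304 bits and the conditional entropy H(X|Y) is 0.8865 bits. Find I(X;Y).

I(X;Y) = H(X) - H(X|Y)
I(X;Y) = 3.1304 - 0.8865 = 2.2439 bits


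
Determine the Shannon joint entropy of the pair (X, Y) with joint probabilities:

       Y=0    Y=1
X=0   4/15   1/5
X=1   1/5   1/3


H(X,Y) = -Σ p(x,y) log₂ p(x,y)
  p(0,0)=4/15: -0.2667 × log₂(0.2667) = 0.5085
  p(0,1)=1/5: -0.2000 × log₂(0.2000) = 0.4644
  p(1,0)=1/5: -0.2000 × log₂(0.2000) = 0.4644
  p(1,1)=1/3: -0.3333 × log₂(0.3333) = 0.5283
H(X,Y) = 1.9656 bits


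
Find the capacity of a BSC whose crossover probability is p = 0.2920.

For BSC with error probability p:
C = 1 - H(p) where H(p) is binary entropy
H(0.2920) = -0.2920 × log₂(0.2920) - 0.7080 × log₂(0.7080)
H(p) = 0.8713
C = 1 - 0.8713 = 0.1287 bits/use


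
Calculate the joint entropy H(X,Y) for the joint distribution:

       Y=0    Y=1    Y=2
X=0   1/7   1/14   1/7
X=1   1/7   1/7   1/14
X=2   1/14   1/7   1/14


H(X,Y) = -Σ p(x,y) log₂ p(x,y)
  p(0,0)=1/7: -0.1429 × log₂(0.1429) = 0.4011
  p(0,1)=1/14: -0.0714 × log₂(0.0714) = 0.2720
  p(0,2)=1/7: -0.1429 × log₂(0.1429) = 0.4011
  p(1,0)=1/7: -0.1429 × log₂(0.1429) = 0.4011
  p(1,1)=1/7: -0.1429 × log₂(0.1429) = 0.4011
  p(1,2)=1/14: -0.0714 × log₂(0.0714) = 0.2720
  p(2,0)=1/14: -0.0714 × log₂(0.0714) = 0.2720
  p(2,1)=1/7: -0.1429 × log₂(0.1429) = 0.4011
  p(2,2)=1/14: -0.0714 × log₂(0.0714) = 0.2720
H(X,Y) = 3.0931 bits


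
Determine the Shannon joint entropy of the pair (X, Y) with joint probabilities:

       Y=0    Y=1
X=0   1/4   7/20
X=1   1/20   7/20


H(X,Y) = -Σ p(x,y) log₂ p(x,y)
  p(0,0)=1/4: -0.2500 × log₂(0.2500) = 0.5000
  p(0,1)=7/20: -0.3500 × log₂(0.3500) = 0.5301
  p(1,0)=1/20: -0.0500 × log₂(0.0500) = 0.2161
  p(1,1)=7/20: -0.3500 × log₂(0.3500) = 0.5301
H(X,Y) = 1.7763 bits


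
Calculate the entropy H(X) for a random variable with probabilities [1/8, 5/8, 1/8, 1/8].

H(X) = -Σ p(x) log₂ p(x)
  -1/8 × log₂(1/8) = 0.3750
  -5/8 × log₂(5/8) = 0.4238
  -1/8 × log₂(1/8) = 0.3750
  -1/8 × log₂(1/8) = 0.3750
H(X) = 1.5488 bits


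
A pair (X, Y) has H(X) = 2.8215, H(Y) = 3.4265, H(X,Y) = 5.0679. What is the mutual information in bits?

I(X;Y) = H(X) + H(Y) - H(X,Y)
I(X;Y) = 2.8215 + 3.4265 - 5.0679 = 1.1801 bits


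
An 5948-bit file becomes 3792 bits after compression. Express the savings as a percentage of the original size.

Space savings = (1 - Compressed/Original) × 100%
= (1 - 3792/5948) × 100%
= 36.25%


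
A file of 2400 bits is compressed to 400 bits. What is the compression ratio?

Compression ratio = Original / Compressed
= 2400 / 400 = 6.00:1


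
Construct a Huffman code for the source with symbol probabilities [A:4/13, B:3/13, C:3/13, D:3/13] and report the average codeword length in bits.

Huffman tree construction:
Combine smallest probabilities repeatedly
Resulting codes:
  A: 11 (length 2)
  B: 00 (length 2)
  C: 01 (length 2)
  D: 10 (length 2)
Average length = Σ p(s) × length(s) = 2.0000 bits


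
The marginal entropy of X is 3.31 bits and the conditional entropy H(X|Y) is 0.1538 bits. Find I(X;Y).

I(X;Y) = H(X) - H(X|Y)
I(X;Y) = 3.31 - 0.1538 = 3.1562 bits


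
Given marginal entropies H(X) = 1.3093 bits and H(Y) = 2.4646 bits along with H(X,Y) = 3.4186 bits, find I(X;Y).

I(X;Y) = H(X) + H(Y) - H(X,Y)
I(X;Y) = 1.3093 + 2.4646 - 3.4186 = 0.3553 bits


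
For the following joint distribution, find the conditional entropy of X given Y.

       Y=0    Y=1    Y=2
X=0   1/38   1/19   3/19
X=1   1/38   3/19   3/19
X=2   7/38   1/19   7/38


H(X|Y) = Σ_y p(y) H(X|Y=y)
  p(Y=0) = 9/38, H(X|Y=0) = 0.9864
  p(Y=1) = 5/19, H(X|Y=1) = 1.3710
  p(Y=2) = 1/2, H(X|Y=2) = 1.5810
H(X|Y) = 0.2368×0.9864 + 0.2632×1.3710 + 0.5000×1.5810 = 1.3849 bits


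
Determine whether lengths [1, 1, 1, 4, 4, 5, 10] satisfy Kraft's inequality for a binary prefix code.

Kraft inequality: Σ 2^(-l_i) ≤ 1 for prefix-free code
Calculating: 2^(-1) + 2^(-1) + 2^(-1) + 2^(-4) + 2^(-4) + 2^(-5) + 2^(-10)
= 0.5 + 0.5 + 0.5 + 0.0625 + 0.0625 + 0.03125 + 0.0009765625
= 1.6572
Since 1.6572 > 1, prefix-free code does not exist


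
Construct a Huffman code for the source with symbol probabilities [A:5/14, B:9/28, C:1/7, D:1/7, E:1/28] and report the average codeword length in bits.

Huffman tree construction:
Combine smallest probabilities repeatedly
Resulting codes:
  A: 0 (length 1)
  B: 10 (length 2)
  C: 1111 (length 4)
  D: 110 (length 3)
  E: 1110 (length 4)
Average length = Σ p(s) × length(s) = 2.1429 bits


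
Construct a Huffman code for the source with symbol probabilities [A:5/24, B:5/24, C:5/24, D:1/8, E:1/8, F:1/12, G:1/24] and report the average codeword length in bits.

Huffman tree construction:
Combine smallest probabilities repeatedly
Resulting codes:
  A: 111 (length 3)
  B: 00 (length 2)
  C: 01 (length 2)
  D: 100 (length 3)
  E: 101 (length 3)
  F: 1101 (length 4)
  G: 1100 (length 4)
Average length = Σ p(s) × length(s) = 2.7083 bits


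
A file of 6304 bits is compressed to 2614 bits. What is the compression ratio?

Compression ratio = Original / Compressed
= 6304 / 2614 = 2.41:1


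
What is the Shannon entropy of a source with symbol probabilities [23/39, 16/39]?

H(X) = -Σ p(x) log₂ p(x)
  -23/39 × log₂(23/39) = 0.4493
  -16/39 × log₂(16/39) = 0.5273
H(X) = 0.9766 bits


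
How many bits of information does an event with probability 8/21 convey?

Information content I(x) = -log₂(p(x))
I = -log₂(8/21) = -log₂(0.3810)
I = 1.3923 bits


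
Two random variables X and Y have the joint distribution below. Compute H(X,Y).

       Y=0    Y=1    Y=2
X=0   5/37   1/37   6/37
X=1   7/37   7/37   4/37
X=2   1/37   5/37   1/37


H(X,Y) = -Σ p(x,y) log₂ p(x,y)
  p(0,0)=5/37: -0.1351 × log₂(0.1351) = 0.3902
  p(0,1)=1/37: -0.0270 × log₂(0.0270) = 0.1408
  p(0,2)=6/37: -0.1622 × log₂(0.1622) = 0.4256
  p(1,0)=7/37: -0.1892 × log₂(0.1892) = 0.4545
  p(1,1)=7/37: -0.1892 × log₂(0.1892) = 0.4545
  p(1,2)=4/37: -0.1081 × log₂(0.1081) = 0.3470
  p(2,0)=1/37: -0.0270 × log₂(0.0270) = 0.1408
  p(2,1)=5/37: -0.1351 × log₂(0.1351) = 0.3902
  p(2,2)=1/37: -0.0270 × log₂(0.0270) = 0.1408
H(X,Y) = 2.8843 bits


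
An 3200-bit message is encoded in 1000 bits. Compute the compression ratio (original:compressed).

Compression ratio = Original / Compressed
= 3200 / 1000 = 3.20:1


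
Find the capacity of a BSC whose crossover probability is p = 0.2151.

For BSC with error probability p:
C = 1 - H(p) where H(p) is binary entropy
H(0.2151) = -0.2151 × log₂(0.2151) - 0.7849 × log₂(0.7849)
H(p) = 0.7511
C = 1 - 0.7511 = 0.2489 bits/use


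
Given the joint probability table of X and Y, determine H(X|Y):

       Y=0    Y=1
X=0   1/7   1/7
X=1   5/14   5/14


H(X|Y) = Σ_y p(y) H(X|Y=y)
  p(Y=0) = 1/2, H(X|Y=0) = 0.8631
  p(Y=1) = 1/2, H(X|Y=1) = 0.8631
H(X|Y) = 0.5000×0.8631 + 0.5000×0.8631 = 0.8631 bits


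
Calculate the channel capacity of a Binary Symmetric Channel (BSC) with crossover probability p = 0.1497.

For BSC with error probability p:
C = 1 - H(p) where H(p) is binary entropy
H(0.1497) = -0.1497 × log₂(0.1497) - 0.8503 × log₂(0.8503)
H(p) = 0.6091
C = 1 - 0.6091 = 0.3909 bits/use


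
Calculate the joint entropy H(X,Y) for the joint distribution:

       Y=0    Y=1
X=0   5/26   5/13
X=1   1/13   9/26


H(X,Y) = -Σ p(x,y) log₂ p(x,y)
  p(0,0)=5/26: -0.1923 × log₂(0.1923) = 0.4574
  p(0,1)=5/13: -0.3846 × log₂(0.3846) = 0.5302
  p(1,0)=1/13: -0.0769 × log₂(0.0769) = 0.2846
  p(1,1)=9/26: -0.3462 × log₂(0.3462) = 0.5298
H(X,Y) = 1.8020 bits


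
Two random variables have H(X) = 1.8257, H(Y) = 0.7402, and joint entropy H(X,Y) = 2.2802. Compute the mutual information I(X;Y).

I(X;Y) = H(X) + H(Y) - H(X,Y)
I(X;Y) = 1.8257 + 0.7402 - 2.2802 = 0.2857 bits


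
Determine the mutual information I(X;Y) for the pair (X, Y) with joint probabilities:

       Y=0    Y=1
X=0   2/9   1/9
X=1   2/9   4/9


H(X) = 0.9183, H(Y) = 0.9911, H(X,Y) = 1.8366
I(X;Y) = H(X) + H(Y) - H(X,Y) = 0.0728 bits


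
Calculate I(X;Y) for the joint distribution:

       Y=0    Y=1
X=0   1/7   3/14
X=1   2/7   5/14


H(X) = 0.9403, H(Y) = 0.9852, H(X,Y) = 1.9242
I(X;Y) = H(X) + H(Y) - H(X,Y) = 0.0013 bits


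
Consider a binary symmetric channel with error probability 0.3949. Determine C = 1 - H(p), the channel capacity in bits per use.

For BSC with error probability p:
C = 1 - H(p) where H(p) is binary entropy
H(0.3949) = -0.3949 × log₂(0.3949) - 0.6051 × log₂(0.6051)
H(p) = 0.9679
C = 1 - 0.9679 = 0.0321 bits/use


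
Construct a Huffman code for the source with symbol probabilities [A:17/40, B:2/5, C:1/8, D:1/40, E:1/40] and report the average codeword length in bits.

Huffman tree construction:
Combine smallest probabilities repeatedly
Resulting codes:
  A: 0 (length 1)
  B: 11 (length 2)
  C: 101 (length 3)
  D: 1000 (length 4)
  E: 1001 (length 4)
Average length = Σ p(s) × length(s) = 1.8000 bits


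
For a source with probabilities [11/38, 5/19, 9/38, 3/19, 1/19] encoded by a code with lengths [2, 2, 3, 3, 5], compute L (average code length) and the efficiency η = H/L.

Average length L = Σ p_i × l_i = 2.5526 bits
Entropy H = 2.1608 bits
Efficiency η = H/L × 100% = 84.65%


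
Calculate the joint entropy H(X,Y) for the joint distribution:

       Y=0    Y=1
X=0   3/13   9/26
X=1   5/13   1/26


H(X,Y) = -Σ p(x,y) log₂ p(x,y)
  p(0,0)=3/13: -0.2308 × log₂(0.2308) = 0.4882
  p(0,1)=9/26: -0.3462 × log₂(0.3462) = 0.5298
  p(1,0)=5/13: -0.3846 × log₂(0.3846) = 0.5302
  p(1,1)=1/26: -0.0385 × log₂(0.0385) = 0.1808
H(X,Y) = 1.7290 bits


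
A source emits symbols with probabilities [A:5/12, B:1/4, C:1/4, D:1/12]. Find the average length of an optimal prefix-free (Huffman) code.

Huffman tree construction:
Combine smallest probabilities repeatedly
Resulting codes:
  A: 0 (length 1)
  B: 111 (length 3)
  C: 10 (length 2)
  D: 110 (length 3)
Average length = Σ p(s) × length(s) = 1.9167 bits


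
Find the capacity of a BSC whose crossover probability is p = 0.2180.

For BSC with error probability p:
C = 1 - H(p) where H(p) is binary entropy
H(0.2180) = -0.2180 × log₂(0.2180) - 0.7820 × log₂(0.7820)
H(p) = 0.7565
C = 1 - 0.7565 = 0.2435 bits/use


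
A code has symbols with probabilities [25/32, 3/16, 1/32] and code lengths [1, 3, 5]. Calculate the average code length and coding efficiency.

Average length L = Σ p_i × l_i = 1.5000 bits
Entropy H = 0.8873 bits
Efficiency η = H/L × 100% = 59.15%


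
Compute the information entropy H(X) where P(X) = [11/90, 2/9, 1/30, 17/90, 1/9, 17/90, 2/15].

H(X) = -Σ p(x) log₂ p(x)
  -11/90 × log₂(11/90) = 0.3706
  -2/9 × log₂(2/9) = 0.4822
  -1/30 × log₂(1/30) = 0.1636
  -17/90 × log₂(17/90) = 0.4542
  -1/9 × log₂(1/9) = 0.3522
  -17/90 × log₂(17/90) = 0.4542
  -2/15 × log₂(2/15) = 0.3876
H(X) = 2.6645 bits


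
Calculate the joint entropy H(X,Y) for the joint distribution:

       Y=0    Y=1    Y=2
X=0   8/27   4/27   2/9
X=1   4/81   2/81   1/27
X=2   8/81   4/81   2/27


H(X,Y) = -Σ p(x,y) log₂ p(x,y)
  p(0,0)=8/27: -0.2963 × log₂(0.2963) = 0.5200
  p(0,1)=4/27: -0.1481 × log₂(0.1481) = 0.4081
  p(0,2)=2/9: -0.2222 × log₂(0.2222) = 0.4822
  p(1,0)=4/81: -0.0494 × log₂(0.0494) = 0.2143
  p(1,1)=2/81: -0.0247 × log₂(0.0247) = 0.1318
  p(1,2)=1/27: -0.0370 × log₂(0.0370) = 0.1761
  p(2,0)=8/81: -0.0988 × log₂(0.0988) = 0.3299
  p(2,1)=4/81: -0.0494 × log₂(0.0494) = 0.2143
  p(2,2)=2/27: -0.0741 × log₂(0.0741) = 0.2781
H(X,Y) = 2.7549 bits


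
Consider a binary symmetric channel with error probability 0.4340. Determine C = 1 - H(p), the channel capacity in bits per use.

For BSC with error probability p:
C = 1 - H(p) where H(p) is binary entropy
H(0.4340) = -0.4340 × log₂(0.4340) - 0.5660 × log₂(0.5660)
H(p) = 0.9874
C = 1 - 0.9874 = 0.0126 bits/use


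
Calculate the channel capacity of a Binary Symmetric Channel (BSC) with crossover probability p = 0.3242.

For BSC with error probability p:
C = 1 - H(p) where H(p) is binary entropy
H(0.3242) = -0.3242 × log₂(0.3242) - 0.6758 × log₂(0.6758)
H(p) = 0.9089
C = 1 - 0.9089 = 0.0911 bits/use


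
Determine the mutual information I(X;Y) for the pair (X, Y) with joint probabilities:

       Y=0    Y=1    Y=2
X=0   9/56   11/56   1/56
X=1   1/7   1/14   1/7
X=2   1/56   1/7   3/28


H(X) = 1.5702, H(Y) = 1.5626, H(X,Y) = 2.9128
I(X;Y) = H(X) + H(Y) - H(X,Y) = 0.2200 bits


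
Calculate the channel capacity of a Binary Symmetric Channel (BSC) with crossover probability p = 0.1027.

For BSC with error probability p:
C = 1 - H(p) where H(p) is binary entropy
H(0.1027) = -0.1027 × log₂(0.1027) - 0.8973 × log₂(0.8973)
H(p) = 0.4775
C = 1 - 0.4775 = 0.5225 bits/use


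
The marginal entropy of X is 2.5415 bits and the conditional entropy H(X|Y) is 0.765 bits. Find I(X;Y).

I(X;Y) = H(X) - H(X|Y)
I(X;Y) = 2.5415 - 0.765 = 1.7765 bits


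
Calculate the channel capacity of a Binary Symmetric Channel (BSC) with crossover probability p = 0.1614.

For BSC with error probability p:
C = 1 - H(p) where H(p) is binary entropy
H(0.1614) = -0.1614 × log₂(0.1614) - 0.8386 × log₂(0.8386)
H(p) = 0.6376
C = 1 - 0.6376 = 0.3624 bits/use


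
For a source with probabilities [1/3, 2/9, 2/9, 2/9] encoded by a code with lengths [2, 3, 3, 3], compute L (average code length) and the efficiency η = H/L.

Average length L = Σ p_i × l_i = 2.6667 bits
Entropy H = 1.9749 bits
Efficiency η = H/L × 100% = 74.06%


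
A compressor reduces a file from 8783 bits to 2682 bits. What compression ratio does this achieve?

Compression ratio = Original / Compressed
= 8783 / 2682 = 3.27:1


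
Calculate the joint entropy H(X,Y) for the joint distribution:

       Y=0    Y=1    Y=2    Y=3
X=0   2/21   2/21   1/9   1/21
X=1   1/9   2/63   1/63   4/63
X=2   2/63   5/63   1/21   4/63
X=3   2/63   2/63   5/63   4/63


H(X,Y) = -Σ p(x,y) log₂ p(x,y)
  p(0,0)=2/21: -0.0952 × log₂(0.0952) = 0.3231
  p(0,1)=2/21: -0.0952 × log₂(0.0952) = 0.3231
  p(0,2)=1/9: -0.1111 × log₂(0.1111) = 0.3522
  p(0,3)=1/21: -0.0476 × log₂(0.0476) = 0.2092
  p(1,0)=1/9: -0.1111 × log₂(0.1111) = 0.3522
  p(1,1)=2/63: -0.0317 × log₂(0.0317) = 0.1580
  p(1,2)=1/63: -0.0159 × log₂(0.0159) = 0.0949
  p(1,3)=4/63: -0.0635 × log₂(0.0635) = 0.2525
  p(2,0)=2/63: -0.0317 × log₂(0.0317) = 0.1580
  p(2,1)=5/63: -0.0794 × log₂(0.0794) = 0.2901
  p(2,2)=1/21: -0.0476 × log₂(0.0476) = 0.2092
  p(2,3)=4/63: -0.0635 × log₂(0.0635) = 0.2525
  p(3,0)=2/63: -0.0317 × log₂(0.0317) = 0.1580
  p(3,1)=2/63: -0.0317 × log₂(0.0317) = 0.1580
  p(3,2)=5/63: -0.0794 × log₂(0.0794) = 0.2901
  p(3,3)=4/63: -0.0635 × log₂(0.0635) = 0.2525
H(X,Y) = 3.8336 bits


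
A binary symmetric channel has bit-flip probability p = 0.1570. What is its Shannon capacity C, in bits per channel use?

For BSC with error probability p:
C = 1 - H(p) where H(p) is binary entropy
H(0.1570) = -0.1570 × log₂(0.1570) - 0.8430 × log₂(0.8430)
H(p) = 0.6271
C = 1 - 0.6271 = 0.3729 bits/use


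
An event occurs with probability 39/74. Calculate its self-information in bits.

Information content I(x) = -log₂(p(x))
I = -log₂(39/74) = -log₂(0.5270)
I = 0.9241 bits


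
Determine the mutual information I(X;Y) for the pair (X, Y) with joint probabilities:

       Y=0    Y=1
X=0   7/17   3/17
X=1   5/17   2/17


H(X) = 0.9774, H(Y) = 0.8740, H(X,Y) = 1.8512
I(X;Y) = H(X) + H(Y) - H(X,Y) = 0.0002 bits


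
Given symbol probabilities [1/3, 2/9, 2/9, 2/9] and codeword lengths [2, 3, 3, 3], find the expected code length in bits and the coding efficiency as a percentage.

Average length L = Σ p_i × l_i = 2.6667 bits
Entropy H = 1.9749 bits
Efficiency η = H/L × 100% = 74.06%


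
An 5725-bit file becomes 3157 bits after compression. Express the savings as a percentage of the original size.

Space savings = (1 - Compressed/Original) × 100%
= (1 - 3157/5725) × 100%
= 44.86%


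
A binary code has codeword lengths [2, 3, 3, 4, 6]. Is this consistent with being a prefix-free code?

Kraft inequality: Σ 2^(-l_i) ≤ 1 for prefix-free code
Calculating: 2^(-2) + 2^(-3) + 2^(-3) + 2^(-4) + 2^(-6)
= 0.25 + 0.125 + 0.125 + 0.0625 + 0.015625
= 0.5781
Since 0.5781 ≤ 1, prefix-free code exists


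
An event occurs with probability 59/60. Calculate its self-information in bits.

Information content I(x) = -log₂(p(x))
I = -log₂(59/60) = -log₂(0.9833)
I = 0.0242 bits


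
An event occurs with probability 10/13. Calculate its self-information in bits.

Information content I(x) = -log₂(p(x))
I = -log₂(10/13) = -log₂(0.7692)
I = 0.3785 bits


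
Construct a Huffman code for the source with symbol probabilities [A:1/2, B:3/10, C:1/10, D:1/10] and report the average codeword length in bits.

Huffman tree construction:
Combine smallest probabilities repeatedly
Resulting codes:
  A: 0 (length 1)
  B: 11 (length 2)
  C: 100 (length 3)
  D: 101 (length 3)
Average length = Σ p(s) × length(s) = 1.7000 bits


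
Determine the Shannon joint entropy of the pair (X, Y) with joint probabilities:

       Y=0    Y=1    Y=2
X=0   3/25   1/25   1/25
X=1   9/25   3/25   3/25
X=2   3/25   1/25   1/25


H(X,Y) = -Σ p(x,y) log₂ p(x,y)
  p(0,0)=3/25: -0.1200 × log₂(0.1200) = 0.3671
  p(0,1)=1/25: -0.0400 × log₂(0.0400) = 0.1858
  p(0,2)=1/25: -0.0400 × log₂(0.0400) = 0.1858
  p(1,0)=9/25: -0.3600 × log₂(0.3600) = 0.5306
  p(1,1)=3/25: -0.1200 × log₂(0.1200) = 0.3671
  p(1,2)=3/25: -0.1200 × log₂(0.1200) = 0.3671
  p(2,0)=3/25: -0.1200 × log₂(0.1200) = 0.3671
  p(2,1)=1/25: -0.0400 × log₂(0.0400) = 0.1858
  p(2,2)=1/25: -0.0400 × log₂(0.0400) = 0.1858
H(X,Y) = 2.7419 bits


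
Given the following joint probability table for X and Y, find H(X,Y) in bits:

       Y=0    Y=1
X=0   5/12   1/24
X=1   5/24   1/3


H(X,Y) = -Σ p(x,y) log₂ p(x,y)
  p(0,0)=5/12: -0.4167 × log₂(0.4167) = 0.5263
  p(0,1)=1/24: -0.0417 × log₂(0.0417) = 0.1910
  p(1,0)=5/24: -0.2083 × log₂(0.2083) = 0.4715
  p(1,1)=1/3: -0.3333 × log₂(0.3333) = 0.5283
H(X,Y) = 1.7171 bits


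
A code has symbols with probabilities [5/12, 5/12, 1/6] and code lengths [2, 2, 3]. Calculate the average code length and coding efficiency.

Average length L = Σ p_i × l_i = 2.1667 bits
Entropy H = 1.4834 bits
Efficiency η = H/L × 100% = 68.46%


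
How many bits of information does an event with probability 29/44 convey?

Information content I(x) = -log₂(p(x))
I = -log₂(29/44) = -log₂(0.6591)
I = 0.6015 bits


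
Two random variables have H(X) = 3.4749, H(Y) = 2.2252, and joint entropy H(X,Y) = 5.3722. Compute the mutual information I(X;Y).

I(X;Y) = H(X) + H(Y) - H(X,Y)
I(X;Y) = 3.4749 + 2.2252 - 5.3722 = 0.3279 bits


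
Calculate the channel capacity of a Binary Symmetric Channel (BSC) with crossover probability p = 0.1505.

For BSC with error probability p:
C = 1 - H(p) where H(p) is binary entropy
H(0.1505) = -0.1505 × log₂(0.1505) - 0.8495 × log₂(0.8495)
H(p) = 0.6111
C = 1 - 0.6111 = 0.3889 bits/use


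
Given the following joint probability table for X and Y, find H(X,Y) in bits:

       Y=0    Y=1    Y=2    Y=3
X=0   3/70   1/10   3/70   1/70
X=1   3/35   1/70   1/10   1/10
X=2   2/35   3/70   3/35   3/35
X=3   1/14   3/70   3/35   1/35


H(X,Y) = -Σ p(x,y) log₂ p(x,y)
  p(0,0)=3/70: -0.0429 × log₂(0.0429) = 0.1948
  p(0,1)=1/10: -0.1000 × log₂(0.1000) = 0.3322
  p(0,2)=3/70: -0.0429 × log₂(0.0429) = 0.1948
  p(0,3)=1/70: -0.0143 × log₂(0.0143) = 0.0876
  p(1,0)=3/35: -0.0857 × log₂(0.0857) = 0.3038
  p(1,1)=1/70: -0.0143 × log₂(0.0143) = 0.0876
  p(1,2)=1/10: -0.1000 × log₂(0.1000) = 0.3322
  p(1,3)=1/10: -0.1000 × log₂(0.1000) = 0.3322
  p(2,0)=2/35: -0.0571 × log₂(0.0571) = 0.2360
  p(2,1)=3/70: -0.0429 × log₂(0.0429) = 0.1948
  p(2,2)=3/35: -0.0857 × log₂(0.0857) = 0.3038
  p(2,3)=3/35: -0.0857 × log₂(0.0857) = 0.3038
  p(3,0)=1/14: -0.0714 × log₂(0.0714) = 0.2720
  p(3,1)=3/70: -0.0429 × log₂(0.0429) = 0.1948
  p(3,2)=3/35: -0.0857 × log₂(0.0857) = 0.3038
  p(3,3)=1/35: -0.0286 × log₂(0.0286) = 0.1466
H(X,Y) = 3.8204 bits


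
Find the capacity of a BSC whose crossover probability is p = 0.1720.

For BSC with error probability p:
C = 1 - H(p) where H(p) is binary entropy
H(0.1720) = -0.1720 × log₂(0.1720) - 0.8280 × log₂(0.8280)
H(p) = 0.6623
C = 1 - 0.6623 = 0.3377 bits/use


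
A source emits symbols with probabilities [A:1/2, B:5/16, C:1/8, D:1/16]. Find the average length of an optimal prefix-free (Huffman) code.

Huffman tree construction:
Combine smallest probabilities repeatedly
Resulting codes:
  A: 0 (length 1)
  B: 11 (length 2)
  C: 101 (length 3)
  D: 100 (length 3)
Average length = Σ p(s) × length(s) = 1.6875 bits


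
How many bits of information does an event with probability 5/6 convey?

Information content I(x) = -log₂(p(x))
I = -log₂(5/6) = -log₂(0.8333)
I = 0.2630 bits


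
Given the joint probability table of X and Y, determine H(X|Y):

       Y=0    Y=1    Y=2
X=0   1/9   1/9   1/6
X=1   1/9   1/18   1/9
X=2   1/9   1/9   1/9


H(X|Y) = Σ_y p(y) H(X|Y=y)
  p(Y=0) = 1/3, H(X|Y=0) = 1.5850
  p(Y=1) = 5/18, H(X|Y=1) = 1.5219
  p(Y=2) = 7/18, H(X|Y=2) = 1.5567
H(X|Y) = 0.3333×1.5850 + 0.2778×1.5219 + 0.3889×1.5567 = 1.5564 bits


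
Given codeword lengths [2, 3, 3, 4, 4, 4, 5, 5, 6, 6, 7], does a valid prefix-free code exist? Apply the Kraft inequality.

Kraft inequality: Σ 2^(-l_i) ≤ 1 for prefix-free code
Calculating: 2^(-2) + 2^(-3) + 2^(-3) + 2^(-4) + 2^(-4) + 2^(-4) + 2^(-5) + 2^(-5) + 2^(-6) + 2^(-6) + 2^(-7)
= 0.25 + 0.125 + 0.125 + 0.0625 + 0.0625 + 0.0625 + 0.03125 + 0.03125 + 0.015625 + 0.015625 + 0.0078125
= 0.7891
Since 0.7891 ≤ 1, prefix-free code exists


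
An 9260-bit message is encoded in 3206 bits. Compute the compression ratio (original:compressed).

Compression ratio = Original / Compressed
= 9260 / 3206 = 2.89:1


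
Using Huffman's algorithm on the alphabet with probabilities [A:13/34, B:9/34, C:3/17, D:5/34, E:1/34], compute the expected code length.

Huffman tree construction:
Combine smallest probabilities repeatedly
Resulting codes:
  A: 0 (length 1)
  B: 10 (length 2)
  C: 110 (length 3)
  D: 1111 (length 4)
  E: 1110 (length 4)
Average length = Σ p(s) × length(s) = 2.1471 bits


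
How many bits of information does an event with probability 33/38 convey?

Information content I(x) = -log₂(p(x))
I = -log₂(33/38) = -log₂(0.8684)
I = 0.2035 bits


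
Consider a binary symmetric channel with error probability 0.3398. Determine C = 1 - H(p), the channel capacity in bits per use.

For BSC with error probability p:
C = 1 - H(p) where H(p) is binary entropy
H(0.3398) = -0.3398 × log₂(0.3398) - 0.6602 × log₂(0.6602)
H(p) = 0.9246
C = 1 - 0.9246 = 0.0754 bits/use


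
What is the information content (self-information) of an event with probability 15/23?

Information content I(x) = -log₂(p(x))
I = -log₂(15/23) = -log₂(0.6522)
I = 0.6167 bits


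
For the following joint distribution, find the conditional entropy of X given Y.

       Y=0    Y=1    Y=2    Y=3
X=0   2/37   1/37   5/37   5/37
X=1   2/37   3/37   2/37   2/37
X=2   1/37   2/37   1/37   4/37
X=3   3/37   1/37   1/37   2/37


H(X|Y) = Σ_y p(y) H(X|Y=y)
  p(Y=0) = 8/37, H(X|Y=0) = 1.9056
  p(Y=1) = 7/37, H(X|Y=1) = 1.8424
  p(Y=2) = 9/37, H(X|Y=2) = 1.6577
  p(Y=3) = 13/37, H(X|Y=3) = 1.8843
H(X|Y) = 0.2162×1.9056 + 0.1892×1.8424 + 0.2432×1.6577 + 0.3514×1.8843 = 1.8259 bits


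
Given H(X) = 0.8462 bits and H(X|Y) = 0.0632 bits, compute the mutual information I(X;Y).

I(X;Y) = H(X) - H(X|Y)
I(X;Y) = 0.8462 - 0.0632 = 0.783 bits


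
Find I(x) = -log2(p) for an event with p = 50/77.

Information content I(x) = -log₂(p(x))
I = -log₂(50/77) = -log₂(0.6494)
I = 0.6229 bits


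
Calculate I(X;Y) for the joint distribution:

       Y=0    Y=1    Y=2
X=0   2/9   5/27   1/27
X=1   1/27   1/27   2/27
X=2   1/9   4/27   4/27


H(X) = 1.4559, H(Y) = 1.5664, H(X,Y) = 2.9077
I(X;Y) = H(X) + H(Y) - H(X,Y) = 0.1146 bits


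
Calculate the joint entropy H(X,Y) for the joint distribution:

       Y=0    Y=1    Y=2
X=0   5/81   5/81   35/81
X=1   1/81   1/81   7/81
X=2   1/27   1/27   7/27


H(X,Y) = -Σ p(x,y) log₂ p(x,y)
  p(0,0)=5/81: -0.0617 × log₂(0.0617) = 0.2480
  p(0,1)=5/81: -0.0617 × log₂(0.0617) = 0.2480
  p(0,2)=35/81: -0.4321 × log₂(0.4321) = 0.5231
  p(1,0)=1/81: -0.0123 × log₂(0.0123) = 0.0783
  p(1,1)=1/81: -0.0123 × log₂(0.0123) = 0.0783
  p(1,2)=7/81: -0.0864 × log₂(0.0864) = 0.3053
  p(2,0)=1/27: -0.0370 × log₂(0.0370) = 0.1761
  p(2,1)=1/27: -0.0370 × log₂(0.0370) = 0.1761
  p(2,2)=7/27: -0.2593 × log₂(0.2593) = 0.5049
H(X,Y) = 2.3381 bits


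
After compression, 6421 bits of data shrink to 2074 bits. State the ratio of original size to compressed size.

Compression ratio = Original / Compressed
= 6421 / 2074 = 3.10:1


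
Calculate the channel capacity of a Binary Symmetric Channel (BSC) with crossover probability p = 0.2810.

For BSC with error probability p:
C = 1 - H(p) where H(p) is binary entropy
H(0.2810) = -0.2810 × log₂(0.2810) - 0.7190 × log₂(0.7190)
H(p) = 0.8568
C = 1 - 0.8568 = 0.1432 bits/use


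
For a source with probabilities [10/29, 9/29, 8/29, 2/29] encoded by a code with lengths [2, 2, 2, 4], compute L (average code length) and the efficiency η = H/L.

Average length L = Σ p_i × l_i = 2.1379 bits
Entropy H = 1.8322 bits
Efficiency η = H/L × 100% = 85.70%


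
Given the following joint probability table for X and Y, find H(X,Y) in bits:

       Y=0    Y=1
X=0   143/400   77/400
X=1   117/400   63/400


H(X,Y) = -Σ p(x,y) log₂ p(x,y)
  p(0,0)=143/400: -0.3575 × log₂(0.3575) = 0.5305
  p(0,1)=77/400: -0.1925 × log₂(0.1925) = 0.4576
  p(1,0)=117/400: -0.2925 × log₂(0.2925) = 0.5187
  p(1,1)=63/400: -0.1575 × log₂(0.1575) = 0.4200
H(X,Y) = 1.9268 bits


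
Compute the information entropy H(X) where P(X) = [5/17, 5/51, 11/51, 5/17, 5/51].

H(X) = -Σ p(x) log₂ p(x)
  -5/17 × log₂(5/17) = 0.5193
  -5/51 × log₂(5/51) = 0.3285
  -11/51 × log₂(11/51) = 0.4773
  -5/17 × log₂(5/17) = 0.5193
  -5/51 × log₂(5/51) = 0.3285
H(X) = 2.1728 bits


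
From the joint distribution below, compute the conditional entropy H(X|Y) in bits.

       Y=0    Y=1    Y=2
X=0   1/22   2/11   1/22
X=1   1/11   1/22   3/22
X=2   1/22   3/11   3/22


H(X|Y) = Σ_y p(y) H(X|Y=y)
  p(Y=0) = 2/11, H(X|Y=0) = 1.5000
  p(Y=1) = 1/2, H(X|Y=1) = 1.3222
  p(Y=2) = 7/22, H(X|Y=2) = 1.4488
H(X|Y) = 0.1818×1.5000 + 0.5000×1.3222 + 0.3182×1.4488 = 1.3948 bits


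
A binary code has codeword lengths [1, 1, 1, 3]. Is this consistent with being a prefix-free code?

Kraft inequality: Σ 2^(-l_i) ≤ 1 for prefix-free code
Calculating: 2^(-1) + 2^(-1) + 2^(-1) + 2^(-3)
= 0.5 + 0.5 + 0.5 + 0.125
= 1.6250
Since 1.6250 > 1, prefix-free code does not exist


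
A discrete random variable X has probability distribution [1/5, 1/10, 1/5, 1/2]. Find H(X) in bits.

H(X) = -Σ p(x) log₂ p(x)
  -1/5 × log₂(1/5) = 0.4644
  -1/10 × log₂(1/10) = 0.3322
  -1/5 × log₂(1/5) = 0.4644
  -1/2 × log₂(1/2) = 0.5000
H(X) = 1.7610 bits


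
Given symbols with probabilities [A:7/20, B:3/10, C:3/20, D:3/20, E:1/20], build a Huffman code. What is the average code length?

Huffman tree construction:
Combine smallest probabilities repeatedly
Resulting codes:
  A: 11 (length 2)
  B: 10 (length 2)
  C: 011 (length 3)
  D: 00 (length 2)
  E: 010 (length 3)
Average length = Σ p(s) × length(s) = 2.2000 bits


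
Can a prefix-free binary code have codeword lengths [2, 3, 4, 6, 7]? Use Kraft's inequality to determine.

Kraft inequality: Σ 2^(-l_i) ≤ 1 for prefix-free code
Calculating: 2^(-2) + 2^(-3) + 2^(-4) + 2^(-6) + 2^(-7)
= 0.25 + 0.125 + 0.0625 + 0.015625 + 0.0078125
= 0.4609
Since 0.4609 ≤ 1, prefix-free code exists


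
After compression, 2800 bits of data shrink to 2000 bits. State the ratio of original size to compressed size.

Compression ratio = Original / Compressed
= 2800 / 2000 = 1.40:1


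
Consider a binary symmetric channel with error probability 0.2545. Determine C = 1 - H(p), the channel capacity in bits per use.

For BSC with error probability p:
C = 1 - H(p) where H(p) is binary entropy
H(0.2545) = -0.2545 × log₂(0.2545) - 0.7455 × log₂(0.7455)
H(p) = 0.8183
C = 1 - 0.8183 = 0.1817 bits/use


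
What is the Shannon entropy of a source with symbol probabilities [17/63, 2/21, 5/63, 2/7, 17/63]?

H(X) = -Σ p(x) log₂ p(x)
  -17/63 × log₂(17/63) = 0.5100
  -2/21 × log₂(2/21) = 0.3231
  -5/63 × log₂(5/63) = 0.2901
  -2/7 × log₂(2/7) = 0.5164
  -17/63 × log₂(17/63) = 0.5100
H(X) = 2.1495 bits


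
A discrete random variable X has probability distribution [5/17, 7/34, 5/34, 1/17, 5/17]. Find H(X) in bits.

H(X) = -Σ p(x) log₂ p(x)
  -5/17 × log₂(5/17) = 0.5193
  -7/34 × log₂(7/34) = 0.4694
  -5/34 × log₂(5/34) = 0.4067
  -1/17 × log₂(1/17) = 0.2404
  -5/17 × log₂(5/17) = 0.5193
H(X) = 2.1551 bits
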